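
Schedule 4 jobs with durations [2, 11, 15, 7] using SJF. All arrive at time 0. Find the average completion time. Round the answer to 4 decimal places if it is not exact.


SJF order (ascending): [2, 7, 11, 15]
Completion times:
  Job 1: burst=2, C=2
  Job 2: burst=7, C=9
  Job 3: burst=11, C=20
  Job 4: burst=15, C=35
Average completion = 66/4 = 16.5

16.5


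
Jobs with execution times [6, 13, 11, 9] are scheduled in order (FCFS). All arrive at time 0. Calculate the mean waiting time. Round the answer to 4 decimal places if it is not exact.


FCFS order (as given): [6, 13, 11, 9]
Waiting times:
  Job 1: wait = 0
  Job 2: wait = 6
  Job 3: wait = 19
  Job 4: wait = 30
Sum of waiting times = 55
Average waiting time = 55/4 = 13.75

13.75


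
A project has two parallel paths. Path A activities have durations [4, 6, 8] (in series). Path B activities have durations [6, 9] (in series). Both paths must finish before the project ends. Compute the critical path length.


Path A total = 4 + 6 + 8 = 18
Path B total = 6 + 9 = 15
Critical path = longest path = max(18, 15) = 18

18


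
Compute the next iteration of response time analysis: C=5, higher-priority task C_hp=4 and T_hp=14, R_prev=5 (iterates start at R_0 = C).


R_next = C + ceil(R_prev / T_hp) * C_hp
ceil(5 / 14) = ceil(0.3571) = 1
Interference = 1 * 4 = 4
R_next = 5 + 4 = 9

9


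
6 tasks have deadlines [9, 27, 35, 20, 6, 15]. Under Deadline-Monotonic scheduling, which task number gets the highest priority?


Sort tasks by relative deadline (ascending):
  Task 5: deadline = 6
  Task 1: deadline = 9
  Task 6: deadline = 15
  Task 4: deadline = 20
  Task 2: deadline = 27
  Task 3: deadline = 35
Priority order (highest first): [5, 1, 6, 4, 2, 3]
Highest priority task = 5

5


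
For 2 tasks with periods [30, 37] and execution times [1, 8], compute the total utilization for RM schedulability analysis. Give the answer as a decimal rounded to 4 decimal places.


Compute individual utilizations (exact fractions):
  Task 1: C/T = 1/30 (approx. 0.0333)
  Task 2: C/T = 8/37 (approx. 0.2162)
Total utilization U = 1/30 + 8/37 = 277/1110
Rounded to 4 decimal places: U = 0.2495
RM (Liu & Layland) bound for 2 tasks = 0.828427; compare with U = 277/1110 (approx. 0.249550)
U <= bound, so schedulable by RM sufficient condition.

0.2495


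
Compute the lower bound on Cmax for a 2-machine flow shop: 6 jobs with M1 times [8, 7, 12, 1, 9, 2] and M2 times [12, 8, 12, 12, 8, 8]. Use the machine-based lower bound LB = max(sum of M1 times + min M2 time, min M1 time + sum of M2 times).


LB1 = sum(M1 times) + min(M2 times) = 39 + 8 = 47
LB2 = min(M1 times) + sum(M2 times) = 1 + 60 = 61
Lower bound = max(LB1, LB2) = max(47, 61) = 61

61


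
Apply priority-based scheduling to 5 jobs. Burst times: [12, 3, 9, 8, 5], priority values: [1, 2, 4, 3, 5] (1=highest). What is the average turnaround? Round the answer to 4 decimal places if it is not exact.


Sort by priority (ascending = highest first):
Order: [(1, 12), (2, 3), (3, 8), (4, 9), (5, 5)]
Completion times:
  Priority 1, burst=12, C=12
  Priority 2, burst=3, C=15
  Priority 3, burst=8, C=23
  Priority 4, burst=9, C=32
  Priority 5, burst=5, C=37
Average turnaround = 119/5 = 23.8

23.8


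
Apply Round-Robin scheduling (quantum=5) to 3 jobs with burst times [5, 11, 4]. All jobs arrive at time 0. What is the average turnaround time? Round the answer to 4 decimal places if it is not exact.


Time quantum = 5
Execution trace:
  J1 runs 5 units, time = 5
  J2 runs 5 units, time = 10
  J3 runs 4 units, time = 14
  J2 runs 5 units, time = 19
  J2 runs 1 units, time = 20
Finish times: [5, 20, 14]
Average turnaround = 39/3 = 13.0

13.0


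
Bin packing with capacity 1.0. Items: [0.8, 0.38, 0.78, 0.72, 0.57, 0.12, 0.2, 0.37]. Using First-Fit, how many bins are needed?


Place items sequentially using First-Fit:
  Item 0.8 -> new Bin 1
  Item 0.38 -> new Bin 2
  Item 0.78 -> new Bin 3
  Item 0.72 -> new Bin 4
  Item 0.57 -> Bin 2 (now 0.95)
  Item 0.12 -> Bin 1 (now 0.92)
  Item 0.2 -> Bin 3 (now 0.98)
  Item 0.37 -> new Bin 5
Total bins used = 5

5


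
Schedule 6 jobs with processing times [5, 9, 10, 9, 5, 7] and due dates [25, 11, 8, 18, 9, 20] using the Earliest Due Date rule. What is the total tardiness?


Sort by due date (EDD order): [(10, 8), (5, 9), (9, 11), (9, 18), (7, 20), (5, 25)]
Compute completion times and tardiness:
  Job 1: p=10, d=8, C=10, tardiness=max(0,10-8)=2
  Job 2: p=5, d=9, C=15, tardiness=max(0,15-9)=6
  Job 3: p=9, d=11, C=24, tardiness=max(0,24-11)=13
  Job 4: p=9, d=18, C=33, tardiness=max(0,33-18)=15
  Job 5: p=7, d=20, C=40, tardiness=max(0,40-20)=20
  Job 6: p=5, d=25, C=45, tardiness=max(0,45-25)=20
Total tardiness = 76

76


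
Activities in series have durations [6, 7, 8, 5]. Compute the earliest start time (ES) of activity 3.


Activity 3 starts after activities 1 through 2 complete.
Predecessor durations: [6, 7]
ES = 6 + 7 = 13

13


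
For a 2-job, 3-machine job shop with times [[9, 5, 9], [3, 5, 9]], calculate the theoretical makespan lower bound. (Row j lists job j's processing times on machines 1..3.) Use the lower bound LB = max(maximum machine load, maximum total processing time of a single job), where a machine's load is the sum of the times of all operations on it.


Machine loads:
  Machine 1: 9 + 3 = 12
  Machine 2: 5 + 5 = 10
  Machine 3: 9 + 9 = 18
Max machine load = 18
Job totals:
  Job 1: 23
  Job 2: 17
Max job total = 23
Lower bound = max(18, 23) = 23

23


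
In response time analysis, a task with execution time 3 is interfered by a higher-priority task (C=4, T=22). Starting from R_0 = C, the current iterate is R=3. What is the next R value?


R_next = C + ceil(R_prev / T_hp) * C_hp
ceil(3 / 22) = ceil(0.1364) = 1
Interference = 1 * 4 = 4
R_next = 3 + 4 = 7

7


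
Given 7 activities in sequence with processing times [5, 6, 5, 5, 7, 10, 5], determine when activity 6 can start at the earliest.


Activity 6 starts after activities 1 through 5 complete.
Predecessor durations: [5, 6, 5, 5, 7]
ES = 5 + 6 + 5 + 5 + 7 = 28

28


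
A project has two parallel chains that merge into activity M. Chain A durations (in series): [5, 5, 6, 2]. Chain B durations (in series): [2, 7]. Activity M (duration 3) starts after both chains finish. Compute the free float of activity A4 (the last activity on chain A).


ES(A4) = sum of predecessors on chain A = 16
EF(A4) = ES + duration = 16 + 2 = 18
Successor of A4 is M. ES(M) = max(sum(A), sum(B)) = max(18, 9) = 18
Free float = ES(successor) - EF(current) = 18 - 18 = 0

0


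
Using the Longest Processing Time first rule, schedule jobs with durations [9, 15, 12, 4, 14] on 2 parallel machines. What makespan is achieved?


Sort jobs in decreasing order (LPT): [15, 14, 12, 9, 4]
Assign each job to the least loaded machine:
  Machine 1: jobs [15, 9, 4], load = 28
  Machine 2: jobs [14, 12], load = 26
Makespan = max load = 28

28


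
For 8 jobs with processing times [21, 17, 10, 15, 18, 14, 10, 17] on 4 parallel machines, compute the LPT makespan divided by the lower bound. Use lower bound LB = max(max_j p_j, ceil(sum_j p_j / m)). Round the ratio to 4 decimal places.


LPT order: [21, 18, 17, 17, 15, 14, 10, 10]
Machine loads after assignment: [31, 28, 32, 31]
LPT makespan = 32
Lower bound = max(max_job, ceil(total/4)) = max(21, 31) = 31
Ratio = 32 / 31 = 1.0323

1.0323


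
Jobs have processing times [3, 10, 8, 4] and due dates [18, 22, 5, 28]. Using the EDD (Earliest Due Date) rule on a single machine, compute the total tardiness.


Sort by due date (EDD order): [(8, 5), (3, 18), (10, 22), (4, 28)]
Compute completion times and tardiness:
  Job 1: p=8, d=5, C=8, tardiness=max(0,8-5)=3
  Job 2: p=3, d=18, C=11, tardiness=max(0,11-18)=0
  Job 3: p=10, d=22, C=21, tardiness=max(0,21-22)=0
  Job 4: p=4, d=28, C=25, tardiness=max(0,25-28)=0
Total tardiness = 3

3


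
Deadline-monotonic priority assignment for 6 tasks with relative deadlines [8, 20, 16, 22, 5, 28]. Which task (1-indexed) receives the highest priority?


Sort tasks by relative deadline (ascending):
  Task 5: deadline = 5
  Task 1: deadline = 8
  Task 3: deadline = 16
  Task 2: deadline = 20
  Task 4: deadline = 22
  Task 6: deadline = 28
Priority order (highest first): [5, 1, 3, 2, 4, 6]
Highest priority task = 5

5


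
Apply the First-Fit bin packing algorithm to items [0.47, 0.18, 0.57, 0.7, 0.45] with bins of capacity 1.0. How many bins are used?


Place items sequentially using First-Fit:
  Item 0.47 -> new Bin 1
  Item 0.18 -> Bin 1 (now 0.65)
  Item 0.57 -> new Bin 2
  Item 0.7 -> new Bin 3
  Item 0.45 -> new Bin 4
Total bins used = 4

4


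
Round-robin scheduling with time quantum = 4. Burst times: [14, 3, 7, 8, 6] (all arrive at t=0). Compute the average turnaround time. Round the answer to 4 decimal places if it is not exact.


Time quantum = 4
Execution trace:
  J1 runs 4 units, time = 4
  J2 runs 3 units, time = 7
  J3 runs 4 units, time = 11
  J4 runs 4 units, time = 15
  J5 runs 4 units, time = 19
  J1 runs 4 units, time = 23
  J3 runs 3 units, time = 26
  J4 runs 4 units, time = 30
  J5 runs 2 units, time = 32
  J1 runs 4 units, time = 36
  J1 runs 2 units, time = 38
Finish times: [38, 7, 26, 30, 32]
Average turnaround = 133/5 = 26.6

26.6


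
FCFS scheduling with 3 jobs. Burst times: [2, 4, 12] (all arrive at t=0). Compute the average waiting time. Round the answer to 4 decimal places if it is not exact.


FCFS order (as given): [2, 4, 12]
Waiting times:
  Job 1: wait = 0
  Job 2: wait = 2
  Job 3: wait = 6
Sum of waiting times = 8
Average waiting time = 8/3 = 2.6667

2.6667


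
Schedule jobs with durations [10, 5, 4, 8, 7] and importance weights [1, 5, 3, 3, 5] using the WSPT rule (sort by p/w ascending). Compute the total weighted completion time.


Compute p/w ratios and sort ascending (WSPT): [(5, 5), (4, 3), (7, 5), (8, 3), (10, 1)]
Compute weighted completion times:
  Job (p=5,w=5): C=5, w*C=5*5=25
  Job (p=4,w=3): C=9, w*C=3*9=27
  Job (p=7,w=5): C=16, w*C=5*16=80
  Job (p=8,w=3): C=24, w*C=3*24=72
  Job (p=10,w=1): C=34, w*C=1*34=34
Total weighted completion time = 238

238


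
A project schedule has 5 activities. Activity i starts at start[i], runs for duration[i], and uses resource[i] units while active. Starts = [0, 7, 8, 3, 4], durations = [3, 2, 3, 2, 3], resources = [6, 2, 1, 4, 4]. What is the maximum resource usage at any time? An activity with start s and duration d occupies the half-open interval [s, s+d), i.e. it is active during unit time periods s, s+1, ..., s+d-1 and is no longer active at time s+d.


Each activity i is active on [start_i, start_i + duration_i).
Compute total resource usage per time slot:
  t=0: active resources = [6], total = 6
  t=1: active resources = [6], total = 6
  t=2: active resources = [6], total = 6
  t=3: active resources = [4], total = 4
  t=4: active resources = [4, 4], total = 8
  t=5: active resources = [4], total = 4
  t=6: active resources = [4], total = 4
  t=7: active resources = [2], total = 2
  t=8: active resources = [2, 1], total = 3
  t=9: active resources = [1], total = 1
  t=10: active resources = [1], total = 1
Peak resource demand = 8

8


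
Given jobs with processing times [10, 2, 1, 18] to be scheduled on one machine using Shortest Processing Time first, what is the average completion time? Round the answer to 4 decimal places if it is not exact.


Sort jobs by processing time (SPT order): [1, 2, 10, 18]
Compute completion times sequentially:
  Job 1: processing = 1, completes at 1
  Job 2: processing = 2, completes at 3
  Job 3: processing = 10, completes at 13
  Job 4: processing = 18, completes at 31
Sum of completion times = 48
Average completion time = 48/4 = 12.0

12.0


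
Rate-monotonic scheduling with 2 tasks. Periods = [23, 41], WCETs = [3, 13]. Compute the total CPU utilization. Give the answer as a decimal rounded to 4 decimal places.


Compute individual utilizations (exact fractions):
  Task 1: C/T = 3/23 (approx. 0.1304)
  Task 2: C/T = 13/41 (approx. 0.3171)
Total utilization U = 3/23 + 13/41 = 422/943
Rounded to 4 decimal places: U = 0.4475
RM (Liu & Layland) bound for 2 tasks = 0.828427; compare with U = 422/943 (approx. 0.447508)
U <= bound, so schedulable by RM sufficient condition.

0.4475


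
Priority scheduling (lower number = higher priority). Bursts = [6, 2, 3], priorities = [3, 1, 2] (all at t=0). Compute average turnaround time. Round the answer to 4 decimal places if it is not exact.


Sort by priority (ascending = highest first):
Order: [(1, 2), (2, 3), (3, 6)]
Completion times:
  Priority 1, burst=2, C=2
  Priority 2, burst=3, C=5
  Priority 3, burst=6, C=11
Average turnaround = 18/3 = 6.0

6.0


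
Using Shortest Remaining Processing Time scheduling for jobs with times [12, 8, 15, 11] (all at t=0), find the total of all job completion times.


Since all jobs arrive at t=0, SRPT equals SPT ordering.
SPT order: [8, 11, 12, 15]
Completion times:
  Job 1: p=8, C=8
  Job 2: p=11, C=19
  Job 3: p=12, C=31
  Job 4: p=15, C=46
Total completion time = 8 + 19 + 31 + 46 = 104

104


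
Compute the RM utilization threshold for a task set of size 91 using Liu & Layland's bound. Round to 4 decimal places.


Compute 2^(1/91) = 1.0076460851
Subtract 1: 1.0076460851 - 1 = 0.0076460851
Multiply by n: 91 * 0.0076460851 = 0.6957937441
Round to 4 dp: 0.6958

0.6958


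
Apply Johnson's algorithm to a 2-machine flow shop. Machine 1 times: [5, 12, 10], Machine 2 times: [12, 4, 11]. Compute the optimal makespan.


Apply Johnson's rule:
  Group 1 (a <= b): [(1, 5, 12), (3, 10, 11)]
  Group 2 (a > b): [(2, 12, 4)]
Optimal job order: [1, 3, 2]
Schedule:
  Job 1: M1 done at 5, M2 done at 17
  Job 3: M1 done at 15, M2 done at 28
  Job 2: M1 done at 27, M2 done at 32
Makespan = 32

32


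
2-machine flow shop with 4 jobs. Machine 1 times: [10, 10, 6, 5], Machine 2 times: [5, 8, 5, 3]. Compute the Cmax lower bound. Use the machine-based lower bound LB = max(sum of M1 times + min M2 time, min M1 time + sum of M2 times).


LB1 = sum(M1 times) + min(M2 times) = 31 + 3 = 34
LB2 = min(M1 times) + sum(M2 times) = 5 + 21 = 26
Lower bound = max(LB1, LB2) = max(34, 26) = 34

34


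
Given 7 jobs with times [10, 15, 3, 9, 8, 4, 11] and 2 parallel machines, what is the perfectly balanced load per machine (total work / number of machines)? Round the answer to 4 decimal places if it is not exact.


Total processing time = 10 + 15 + 3 + 9 + 8 + 4 + 11 = 60
Number of machines = 2
Ideal balanced load = 60 / 2 = 30.0

30.0


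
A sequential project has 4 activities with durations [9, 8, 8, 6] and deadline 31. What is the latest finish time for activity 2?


LF(activity 2) = deadline - sum of successor durations
Successors: activities 3 through 4 with durations [8, 6]
Sum of successor durations = 14
LF = 31 - 14 = 17

17


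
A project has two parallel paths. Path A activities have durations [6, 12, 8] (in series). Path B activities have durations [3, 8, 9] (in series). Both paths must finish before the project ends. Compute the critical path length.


Path A total = 6 + 12 + 8 = 26
Path B total = 3 + 8 + 9 = 20
Critical path = longest path = max(26, 20) = 26

26


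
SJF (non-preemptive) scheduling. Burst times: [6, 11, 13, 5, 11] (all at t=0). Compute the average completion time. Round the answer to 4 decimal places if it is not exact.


SJF order (ascending): [5, 6, 11, 11, 13]
Completion times:
  Job 1: burst=5, C=5
  Job 2: burst=6, C=11
  Job 3: burst=11, C=22
  Job 4: burst=11, C=33
  Job 5: burst=13, C=46
Average completion = 117/5 = 23.4

23.4


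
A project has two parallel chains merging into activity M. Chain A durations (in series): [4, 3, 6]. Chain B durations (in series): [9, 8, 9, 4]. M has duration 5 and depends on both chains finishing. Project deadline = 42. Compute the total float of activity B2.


Forward pass: ES(B2) = sum of predecessors on chain B = 9
EF = ES + duration = 9 + 8 = 17
Backward pass: LF(M) = deadline = 42; LS(M) = 42 - 5 = 37
LF(B2) = LS(M) - sum(successors on chain B) = 37 - 13 = 24
LS = LF - duration = 24 - 8 = 16
Total float = LS - ES = 16 - 9 = 7

7


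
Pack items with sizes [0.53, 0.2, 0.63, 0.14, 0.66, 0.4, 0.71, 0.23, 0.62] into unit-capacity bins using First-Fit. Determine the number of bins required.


Place items sequentially using First-Fit:
  Item 0.53 -> new Bin 1
  Item 0.2 -> Bin 1 (now 0.73)
  Item 0.63 -> new Bin 2
  Item 0.14 -> Bin 1 (now 0.87)
  Item 0.66 -> new Bin 3
  Item 0.4 -> new Bin 4
  Item 0.71 -> new Bin 5
  Item 0.23 -> Bin 2 (now 0.86)
  Item 0.62 -> new Bin 6
Total bins used = 6

6


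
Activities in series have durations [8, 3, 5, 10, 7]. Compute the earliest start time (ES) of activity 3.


Activity 3 starts after activities 1 through 2 complete.
Predecessor durations: [8, 3]
ES = 8 + 3 = 11

11


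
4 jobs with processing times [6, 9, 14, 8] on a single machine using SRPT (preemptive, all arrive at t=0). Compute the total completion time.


Since all jobs arrive at t=0, SRPT equals SPT ordering.
SPT order: [6, 8, 9, 14]
Completion times:
  Job 1: p=6, C=6
  Job 2: p=8, C=14
  Job 3: p=9, C=23
  Job 4: p=14, C=37
Total completion time = 6 + 14 + 23 + 37 = 80

80


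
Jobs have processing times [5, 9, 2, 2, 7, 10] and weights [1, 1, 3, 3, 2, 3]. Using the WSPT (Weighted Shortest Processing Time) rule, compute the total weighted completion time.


Compute p/w ratios and sort ascending (WSPT): [(2, 3), (2, 3), (10, 3), (7, 2), (5, 1), (9, 1)]
Compute weighted completion times:
  Job (p=2,w=3): C=2, w*C=3*2=6
  Job (p=2,w=3): C=4, w*C=3*4=12
  Job (p=10,w=3): C=14, w*C=3*14=42
  Job (p=7,w=2): C=21, w*C=2*21=42
  Job (p=5,w=1): C=26, w*C=1*26=26
  Job (p=9,w=1): C=35, w*C=1*35=35
Total weighted completion time = 163

163


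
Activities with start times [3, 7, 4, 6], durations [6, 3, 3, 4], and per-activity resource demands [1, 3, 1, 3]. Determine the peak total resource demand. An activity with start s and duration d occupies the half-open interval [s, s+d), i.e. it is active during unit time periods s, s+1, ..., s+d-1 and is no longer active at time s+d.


Each activity i is active on [start_i, start_i + duration_i).
Compute total resource usage per time slot:
  t=0: active resources = [], total = 0
  t=1: active resources = [], total = 0
  t=2: active resources = [], total = 0
  t=3: active resources = [1], total = 1
  t=4: active resources = [1, 1], total = 2
  t=5: active resources = [1, 1], total = 2
  t=6: active resources = [1, 1, 3], total = 5
  t=7: active resources = [1, 3, 3], total = 7
  t=8: active resources = [1, 3, 3], total = 7
  t=9: active resources = [3, 3], total = 6
Peak resource demand = 7

7


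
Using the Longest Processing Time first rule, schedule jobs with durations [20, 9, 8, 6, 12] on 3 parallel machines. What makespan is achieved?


Sort jobs in decreasing order (LPT): [20, 12, 9, 8, 6]
Assign each job to the least loaded machine:
  Machine 1: jobs [20], load = 20
  Machine 2: jobs [12, 6], load = 18
  Machine 3: jobs [9, 8], load = 17
Makespan = max load = 20

20


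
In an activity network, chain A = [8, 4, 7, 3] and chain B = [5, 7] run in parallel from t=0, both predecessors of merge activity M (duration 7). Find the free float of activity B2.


ES(B2) = sum of predecessors on chain B = 5
EF(B2) = ES + duration = 5 + 7 = 12
Successor of B2 is M. ES(M) = max(sum(A), sum(B)) = max(22, 12) = 22
Free float = ES(successor) - EF(current) = 22 - 12 = 10

10


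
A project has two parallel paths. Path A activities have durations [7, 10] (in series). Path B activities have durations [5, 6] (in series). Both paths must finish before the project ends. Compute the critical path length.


Path A total = 7 + 10 = 17
Path B total = 5 + 6 = 11
Critical path = longest path = max(17, 11) = 17

17


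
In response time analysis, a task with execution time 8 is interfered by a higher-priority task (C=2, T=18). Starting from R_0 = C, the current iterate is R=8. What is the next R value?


R_next = C + ceil(R_prev / T_hp) * C_hp
ceil(8 / 18) = ceil(0.4444) = 1
Interference = 1 * 2 = 2
R_next = 8 + 2 = 10

10


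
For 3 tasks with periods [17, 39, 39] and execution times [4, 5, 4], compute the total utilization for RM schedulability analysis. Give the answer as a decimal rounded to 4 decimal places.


Compute individual utilizations (exact fractions):
  Task 1: C/T = 4/17 (approx. 0.2353)
  Task 2: C/T = 5/39 (approx. 0.1282)
  Task 3: C/T = 4/39 (approx. 0.1026)
Total utilization U = 4/17 + 5/39 + 4/39 = 103/221
Rounded to 4 decimal places: U = 0.4661
RM (Liu & Layland) bound for 3 tasks = 0.779763; compare with U = 103/221 (approx. 0.466063)
U <= bound, so schedulable by RM sufficient condition.

0.4661


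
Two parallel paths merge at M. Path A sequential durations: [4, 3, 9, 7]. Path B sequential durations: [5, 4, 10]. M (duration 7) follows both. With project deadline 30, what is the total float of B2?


Forward pass: ES(B2) = sum of predecessors on chain B = 5
EF = ES + duration = 5 + 4 = 9
Backward pass: LF(M) = deadline = 30; LS(M) = 30 - 7 = 23
LF(B2) = LS(M) - sum(successors on chain B) = 23 - 10 = 13
LS = LF - duration = 13 - 4 = 9
Total float = LS - ES = 9 - 5 = 4

4


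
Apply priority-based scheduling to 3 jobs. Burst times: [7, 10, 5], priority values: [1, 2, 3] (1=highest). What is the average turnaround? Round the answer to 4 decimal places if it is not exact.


Sort by priority (ascending = highest first):
Order: [(1, 7), (2, 10), (3, 5)]
Completion times:
  Priority 1, burst=7, C=7
  Priority 2, burst=10, C=17
  Priority 3, burst=5, C=22
Average turnaround = 46/3 = 15.3333

15.3333


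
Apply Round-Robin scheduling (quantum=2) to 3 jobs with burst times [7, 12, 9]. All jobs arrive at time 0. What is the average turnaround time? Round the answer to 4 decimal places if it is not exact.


Time quantum = 2
Execution trace:
  J1 runs 2 units, time = 2
  J2 runs 2 units, time = 4
  J3 runs 2 units, time = 6
  J1 runs 2 units, time = 8
  J2 runs 2 units, time = 10
  J3 runs 2 units, time = 12
  J1 runs 2 units, time = 14
  J2 runs 2 units, time = 16
  J3 runs 2 units, time = 18
  J1 runs 1 units, time = 19
  J2 runs 2 units, time = 21
  J3 runs 2 units, time = 23
  J2 runs 2 units, time = 25
  J3 runs 1 units, time = 26
  J2 runs 2 units, time = 28
Finish times: [19, 28, 26]
Average turnaround = 73/3 = 24.3333

24.3333


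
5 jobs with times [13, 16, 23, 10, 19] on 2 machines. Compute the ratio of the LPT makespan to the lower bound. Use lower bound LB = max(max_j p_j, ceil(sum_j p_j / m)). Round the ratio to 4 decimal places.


LPT order: [23, 19, 16, 13, 10]
Machine loads after assignment: [36, 45]
LPT makespan = 45
Lower bound = max(max_job, ceil(total/2)) = max(23, 41) = 41
Ratio = 45 / 41 = 1.0976

1.0976


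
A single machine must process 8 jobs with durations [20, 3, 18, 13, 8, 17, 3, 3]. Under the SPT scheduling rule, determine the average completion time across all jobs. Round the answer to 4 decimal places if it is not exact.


Sort jobs by processing time (SPT order): [3, 3, 3, 8, 13, 17, 18, 20]
Compute completion times sequentially:
  Job 1: processing = 3, completes at 3
  Job 2: processing = 3, completes at 6
  Job 3: processing = 3, completes at 9
  Job 4: processing = 8, completes at 17
  Job 5: processing = 13, completes at 30
  Job 6: processing = 17, completes at 47
  Job 7: processing = 18, completes at 65
  Job 8: processing = 20, completes at 85
Sum of completion times = 262
Average completion time = 262/8 = 32.75

32.75


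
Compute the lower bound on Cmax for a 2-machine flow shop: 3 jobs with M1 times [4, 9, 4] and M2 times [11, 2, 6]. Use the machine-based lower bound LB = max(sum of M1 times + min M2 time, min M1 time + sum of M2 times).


LB1 = sum(M1 times) + min(M2 times) = 17 + 2 = 19
LB2 = min(M1 times) + sum(M2 times) = 4 + 19 = 23
Lower bound = max(LB1, LB2) = max(19, 23) = 23

23


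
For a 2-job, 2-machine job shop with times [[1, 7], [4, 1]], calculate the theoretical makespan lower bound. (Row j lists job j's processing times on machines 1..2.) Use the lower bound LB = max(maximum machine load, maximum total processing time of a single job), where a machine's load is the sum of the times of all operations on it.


Machine loads:
  Machine 1: 1 + 4 = 5
  Machine 2: 7 + 1 = 8
Max machine load = 8
Job totals:
  Job 1: 8
  Job 2: 5
Max job total = 8
Lower bound = max(8, 8) = 8

8


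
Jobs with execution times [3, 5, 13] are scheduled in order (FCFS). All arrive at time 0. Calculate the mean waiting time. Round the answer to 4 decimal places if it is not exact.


FCFS order (as given): [3, 5, 13]
Waiting times:
  Job 1: wait = 0
  Job 2: wait = 3
  Job 3: wait = 8
Sum of waiting times = 11
Average waiting time = 11/3 = 3.6667

3.6667


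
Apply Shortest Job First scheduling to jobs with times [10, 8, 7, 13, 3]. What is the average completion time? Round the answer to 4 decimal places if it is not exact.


SJF order (ascending): [3, 7, 8, 10, 13]
Completion times:
  Job 1: burst=3, C=3
  Job 2: burst=7, C=10
  Job 3: burst=8, C=18
  Job 4: burst=10, C=28
  Job 5: burst=13, C=41
Average completion = 100/5 = 20.0

20.0


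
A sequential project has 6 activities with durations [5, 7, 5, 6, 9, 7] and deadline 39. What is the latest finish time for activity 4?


LF(activity 4) = deadline - sum of successor durations
Successors: activities 5 through 6 with durations [9, 7]
Sum of successor durations = 16
LF = 39 - 16 = 23

23


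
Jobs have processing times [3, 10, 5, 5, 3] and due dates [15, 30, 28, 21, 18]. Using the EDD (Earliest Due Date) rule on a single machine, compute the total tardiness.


Sort by due date (EDD order): [(3, 15), (3, 18), (5, 21), (5, 28), (10, 30)]
Compute completion times and tardiness:
  Job 1: p=3, d=15, C=3, tardiness=max(0,3-15)=0
  Job 2: p=3, d=18, C=6, tardiness=max(0,6-18)=0
  Job 3: p=5, d=21, C=11, tardiness=max(0,11-21)=0
  Job 4: p=5, d=28, C=16, tardiness=max(0,16-28)=0
  Job 5: p=10, d=30, C=26, tardiness=max(0,26-30)=0
Total tardiness = 0

0


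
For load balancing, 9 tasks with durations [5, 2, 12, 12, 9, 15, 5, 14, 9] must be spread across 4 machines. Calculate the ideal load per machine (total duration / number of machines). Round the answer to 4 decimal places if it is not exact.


Total processing time = 5 + 2 + 12 + 12 + 9 + 15 + 5 + 14 + 9 = 83
Number of machines = 4
Ideal balanced load = 83 / 4 = 20.75

20.75


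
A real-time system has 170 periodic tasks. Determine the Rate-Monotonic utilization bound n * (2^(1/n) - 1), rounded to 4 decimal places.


Compute 2^(1/170) = 1.0040856600
Subtract 1: 1.0040856600 - 1 = 0.0040856600
Multiply by n: 170 * 0.0040856600 = 0.6945622000
Round to 4 dp: 0.6946

0.6946


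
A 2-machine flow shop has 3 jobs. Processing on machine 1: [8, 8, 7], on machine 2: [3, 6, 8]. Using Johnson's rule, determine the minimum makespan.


Apply Johnson's rule:
  Group 1 (a <= b): [(3, 7, 8)]
  Group 2 (a > b): [(2, 8, 6), (1, 8, 3)]
Optimal job order: [3, 2, 1]
Schedule:
  Job 3: M1 done at 7, M2 done at 15
  Job 2: M1 done at 15, M2 done at 21
  Job 1: M1 done at 23, M2 done at 26
Makespan = 26

26


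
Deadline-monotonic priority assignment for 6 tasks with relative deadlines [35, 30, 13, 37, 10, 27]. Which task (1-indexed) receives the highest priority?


Sort tasks by relative deadline (ascending):
  Task 5: deadline = 10
  Task 3: deadline = 13
  Task 6: deadline = 27
  Task 2: deadline = 30
  Task 1: deadline = 35
  Task 4: deadline = 37
Priority order (highest first): [5, 3, 6, 2, 1, 4]
Highest priority task = 5

5


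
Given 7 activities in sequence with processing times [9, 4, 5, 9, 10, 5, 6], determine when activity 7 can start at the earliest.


Activity 7 starts after activities 1 through 6 complete.
Predecessor durations: [9, 4, 5, 9, 10, 5]
ES = 9 + 4 + 5 + 9 + 10 + 5 = 42

42


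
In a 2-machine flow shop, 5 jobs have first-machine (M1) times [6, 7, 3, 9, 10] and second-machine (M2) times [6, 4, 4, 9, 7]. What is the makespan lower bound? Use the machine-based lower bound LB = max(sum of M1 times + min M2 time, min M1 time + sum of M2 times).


LB1 = sum(M1 times) + min(M2 times) = 35 + 4 = 39
LB2 = min(M1 times) + sum(M2 times) = 3 + 30 = 33
Lower bound = max(LB1, LB2) = max(39, 33) = 39

39


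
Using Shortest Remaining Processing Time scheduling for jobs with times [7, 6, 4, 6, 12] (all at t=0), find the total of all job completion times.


Since all jobs arrive at t=0, SRPT equals SPT ordering.
SPT order: [4, 6, 6, 7, 12]
Completion times:
  Job 1: p=4, C=4
  Job 2: p=6, C=10
  Job 3: p=6, C=16
  Job 4: p=7, C=23
  Job 5: p=12, C=35
Total completion time = 4 + 10 + 16 + 23 + 35 = 88

88


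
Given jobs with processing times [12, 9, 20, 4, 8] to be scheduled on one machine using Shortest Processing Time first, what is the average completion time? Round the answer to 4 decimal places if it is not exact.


Sort jobs by processing time (SPT order): [4, 8, 9, 12, 20]
Compute completion times sequentially:
  Job 1: processing = 4, completes at 4
  Job 2: processing = 8, completes at 12
  Job 3: processing = 9, completes at 21
  Job 4: processing = 12, completes at 33
  Job 5: processing = 20, completes at 53
Sum of completion times = 123
Average completion time = 123/5 = 24.6

24.6


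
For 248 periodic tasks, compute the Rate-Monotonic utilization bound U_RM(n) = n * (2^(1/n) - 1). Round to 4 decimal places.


Compute 2^(1/248) = 1.0027988578
Subtract 1: 1.0027988578 - 1 = 0.0027988578
Multiply by n: 248 * 0.0027988578 = 0.6941167344
Round to 4 dp: 0.6941

0.6941


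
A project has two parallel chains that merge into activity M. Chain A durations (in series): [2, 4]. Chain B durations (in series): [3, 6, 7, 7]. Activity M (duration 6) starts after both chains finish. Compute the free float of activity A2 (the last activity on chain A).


ES(A2) = sum of predecessors on chain A = 2
EF(A2) = ES + duration = 2 + 4 = 6
Successor of A2 is M. ES(M) = max(sum(A), sum(B)) = max(6, 23) = 23
Free float = ES(successor) - EF(current) = 23 - 6 = 17

17


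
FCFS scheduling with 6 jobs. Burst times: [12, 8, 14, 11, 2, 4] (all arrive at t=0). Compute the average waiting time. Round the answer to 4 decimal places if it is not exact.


FCFS order (as given): [12, 8, 14, 11, 2, 4]
Waiting times:
  Job 1: wait = 0
  Job 2: wait = 12
  Job 3: wait = 20
  Job 4: wait = 34
  Job 5: wait = 45
  Job 6: wait = 47
Sum of waiting times = 158
Average waiting time = 158/6 = 26.3333

26.3333


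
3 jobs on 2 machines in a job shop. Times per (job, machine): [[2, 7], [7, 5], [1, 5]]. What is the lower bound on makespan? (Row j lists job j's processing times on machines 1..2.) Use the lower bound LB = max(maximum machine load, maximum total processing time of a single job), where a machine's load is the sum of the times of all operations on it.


Machine loads:
  Machine 1: 2 + 7 + 1 = 10
  Machine 2: 7 + 5 + 5 = 17
Max machine load = 17
Job totals:
  Job 1: 9
  Job 2: 12
  Job 3: 6
Max job total = 12
Lower bound = max(17, 12) = 17

17


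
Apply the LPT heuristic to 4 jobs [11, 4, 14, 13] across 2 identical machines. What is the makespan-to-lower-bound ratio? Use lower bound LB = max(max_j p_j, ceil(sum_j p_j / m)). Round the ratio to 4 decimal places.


LPT order: [14, 13, 11, 4]
Machine loads after assignment: [18, 24]
LPT makespan = 24
Lower bound = max(max_job, ceil(total/2)) = max(14, 21) = 21
Ratio = 24 / 21 = 1.1429

1.1429


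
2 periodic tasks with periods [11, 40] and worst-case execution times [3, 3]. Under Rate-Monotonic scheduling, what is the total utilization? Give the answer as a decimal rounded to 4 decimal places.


Compute individual utilizations (exact fractions):
  Task 1: C/T = 3/11 (approx. 0.2727)
  Task 2: C/T = 3/40 (approx. 0.075)
Total utilization U = 3/11 + 3/40 = 153/440
Rounded to 4 decimal places: U = 0.3477
RM (Liu & Layland) bound for 2 tasks = 0.828427; compare with U = 153/440 (approx. 0.347727)
U <= bound, so schedulable by RM sufficient condition.

0.3477


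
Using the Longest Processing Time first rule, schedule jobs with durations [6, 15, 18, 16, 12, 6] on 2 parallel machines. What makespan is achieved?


Sort jobs in decreasing order (LPT): [18, 16, 15, 12, 6, 6]
Assign each job to the least loaded machine:
  Machine 1: jobs [18, 12, 6], load = 36
  Machine 2: jobs [16, 15, 6], load = 37
Makespan = max load = 37

37


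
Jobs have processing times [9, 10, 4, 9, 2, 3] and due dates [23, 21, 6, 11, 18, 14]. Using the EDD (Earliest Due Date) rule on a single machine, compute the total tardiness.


Sort by due date (EDD order): [(4, 6), (9, 11), (3, 14), (2, 18), (10, 21), (9, 23)]
Compute completion times and tardiness:
  Job 1: p=4, d=6, C=4, tardiness=max(0,4-6)=0
  Job 2: p=9, d=11, C=13, tardiness=max(0,13-11)=2
  Job 3: p=3, d=14, C=16, tardiness=max(0,16-14)=2
  Job 4: p=2, d=18, C=18, tardiness=max(0,18-18)=0
  Job 5: p=10, d=21, C=28, tardiness=max(0,28-21)=7
  Job 6: p=9, d=23, C=37, tardiness=max(0,37-23)=14
Total tardiness = 25

25


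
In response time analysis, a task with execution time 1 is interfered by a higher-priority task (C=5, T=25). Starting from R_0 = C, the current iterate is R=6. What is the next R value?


R_next = C + ceil(R_prev / T_hp) * C_hp
ceil(6 / 25) = ceil(0.24) = 1
Interference = 1 * 5 = 5
R_next = 1 + 5 = 6
R_next = R_prev, so the iteration has converged (response time = 6).

6


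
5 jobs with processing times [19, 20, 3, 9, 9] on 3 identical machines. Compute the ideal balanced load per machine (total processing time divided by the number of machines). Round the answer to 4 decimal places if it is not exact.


Total processing time = 19 + 20 + 3 + 9 + 9 = 60
Number of machines = 3
Ideal balanced load = 60 / 3 = 20.0

20.0


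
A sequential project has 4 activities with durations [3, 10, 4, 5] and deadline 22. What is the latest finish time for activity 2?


LF(activity 2) = deadline - sum of successor durations
Successors: activities 3 through 4 with durations [4, 5]
Sum of successor durations = 9
LF = 22 - 9 = 13

13


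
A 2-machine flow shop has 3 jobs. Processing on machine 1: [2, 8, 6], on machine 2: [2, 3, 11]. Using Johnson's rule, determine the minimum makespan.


Apply Johnson's rule:
  Group 1 (a <= b): [(1, 2, 2), (3, 6, 11)]
  Group 2 (a > b): [(2, 8, 3)]
Optimal job order: [1, 3, 2]
Schedule:
  Job 1: M1 done at 2, M2 done at 4
  Job 3: M1 done at 8, M2 done at 19
  Job 2: M1 done at 16, M2 done at 22
Makespan = 22

22


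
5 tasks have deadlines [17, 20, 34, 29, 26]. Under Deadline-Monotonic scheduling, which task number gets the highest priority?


Sort tasks by relative deadline (ascending):
  Task 1: deadline = 17
  Task 2: deadline = 20
  Task 5: deadline = 26
  Task 4: deadline = 29
  Task 3: deadline = 34
Priority order (highest first): [1, 2, 5, 4, 3]
Highest priority task = 1

1


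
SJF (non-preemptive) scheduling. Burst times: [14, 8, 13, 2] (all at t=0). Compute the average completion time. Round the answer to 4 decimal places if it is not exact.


SJF order (ascending): [2, 8, 13, 14]
Completion times:
  Job 1: burst=2, C=2
  Job 2: burst=8, C=10
  Job 3: burst=13, C=23
  Job 4: burst=14, C=37
Average completion = 72/4 = 18.0

18.0


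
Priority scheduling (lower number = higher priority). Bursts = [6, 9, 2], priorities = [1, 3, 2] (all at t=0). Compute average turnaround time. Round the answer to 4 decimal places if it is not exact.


Sort by priority (ascending = highest first):
Order: [(1, 6), (2, 2), (3, 9)]
Completion times:
  Priority 1, burst=6, C=6
  Priority 2, burst=2, C=8
  Priority 3, burst=9, C=17
Average turnaround = 31/3 = 10.3333

10.3333


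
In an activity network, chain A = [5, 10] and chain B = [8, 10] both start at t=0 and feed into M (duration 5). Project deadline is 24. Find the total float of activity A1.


Forward pass: ES(A1) = sum of predecessors on chain A = 0
EF = ES + duration = 0 + 5 = 5
Backward pass: LF(M) = deadline = 24; LS(M) = 24 - 5 = 19
LF(A1) = LS(M) - sum(successors on chain A) = 19 - 10 = 9
LS = LF - duration = 9 - 5 = 4
Total float = LS - ES = 4 - 0 = 4

4


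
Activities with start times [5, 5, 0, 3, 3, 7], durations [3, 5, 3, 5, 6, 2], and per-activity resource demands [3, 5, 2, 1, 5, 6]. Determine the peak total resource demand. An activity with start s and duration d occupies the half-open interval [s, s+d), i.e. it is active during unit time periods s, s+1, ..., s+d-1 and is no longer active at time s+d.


Each activity i is active on [start_i, start_i + duration_i).
Compute total resource usage per time slot:
  t=0: active resources = [2], total = 2
  t=1: active resources = [2], total = 2
  t=2: active resources = [2], total = 2
  t=3: active resources = [1, 5], total = 6
  t=4: active resources = [1, 5], total = 6
  t=5: active resources = [3, 5, 1, 5], total = 14
  t=6: active resources = [3, 5, 1, 5], total = 14
  t=7: active resources = [3, 5, 1, 5, 6], total = 20
  t=8: active resources = [5, 5, 6], total = 16
  t=9: active resources = [5], total = 5
Peak resource demand = 20

20


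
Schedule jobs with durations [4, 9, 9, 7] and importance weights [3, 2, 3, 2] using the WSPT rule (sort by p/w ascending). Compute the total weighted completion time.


Compute p/w ratios and sort ascending (WSPT): [(4, 3), (9, 3), (7, 2), (9, 2)]
Compute weighted completion times:
  Job (p=4,w=3): C=4, w*C=3*4=12
  Job (p=9,w=3): C=13, w*C=3*13=39
  Job (p=7,w=2): C=20, w*C=2*20=40
  Job (p=9,w=2): C=29, w*C=2*29=58
Total weighted completion time = 149

149


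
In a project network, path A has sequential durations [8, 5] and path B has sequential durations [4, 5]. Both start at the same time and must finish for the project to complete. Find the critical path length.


Path A total = 8 + 5 = 13
Path B total = 4 + 5 = 9
Critical path = longest path = max(13, 9) = 13

13


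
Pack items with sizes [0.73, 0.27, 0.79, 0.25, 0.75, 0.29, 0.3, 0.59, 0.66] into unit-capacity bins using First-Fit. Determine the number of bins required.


Place items sequentially using First-Fit:
  Item 0.73 -> new Bin 1
  Item 0.27 -> Bin 1 (now 1.0)
  Item 0.79 -> new Bin 2
  Item 0.25 -> new Bin 3
  Item 0.75 -> Bin 3 (now 1.0)
  Item 0.29 -> new Bin 4
  Item 0.3 -> Bin 4 (now 0.59)
  Item 0.59 -> new Bin 5
  Item 0.66 -> new Bin 6
Total bins used = 6

6


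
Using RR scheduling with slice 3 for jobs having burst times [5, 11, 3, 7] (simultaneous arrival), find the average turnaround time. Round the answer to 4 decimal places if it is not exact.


Time quantum = 3
Execution trace:
  J1 runs 3 units, time = 3
  J2 runs 3 units, time = 6
  J3 runs 3 units, time = 9
  J4 runs 3 units, time = 12
  J1 runs 2 units, time = 14
  J2 runs 3 units, time = 17
  J4 runs 3 units, time = 20
  J2 runs 3 units, time = 23
  J4 runs 1 units, time = 24
  J2 runs 2 units, time = 26
Finish times: [14, 26, 9, 24]
Average turnaround = 73/4 = 18.25

18.25


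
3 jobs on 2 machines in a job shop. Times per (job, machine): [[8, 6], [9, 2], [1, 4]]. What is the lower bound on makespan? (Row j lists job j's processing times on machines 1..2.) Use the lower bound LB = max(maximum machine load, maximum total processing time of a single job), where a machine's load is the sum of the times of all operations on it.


Machine loads:
  Machine 1: 8 + 9 + 1 = 18
  Machine 2: 6 + 2 + 4 = 12
Max machine load = 18
Job totals:
  Job 1: 14
  Job 2: 11
  Job 3: 5
Max job total = 14
Lower bound = max(18, 14) = 18

18


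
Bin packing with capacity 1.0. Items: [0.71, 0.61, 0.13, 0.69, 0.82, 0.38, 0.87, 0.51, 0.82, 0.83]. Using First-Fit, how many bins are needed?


Place items sequentially using First-Fit:
  Item 0.71 -> new Bin 1
  Item 0.61 -> new Bin 2
  Item 0.13 -> Bin 1 (now 0.84)
  Item 0.69 -> new Bin 3
  Item 0.82 -> new Bin 4
  Item 0.38 -> Bin 2 (now 0.99)
  Item 0.87 -> new Bin 5
  Item 0.51 -> new Bin 6
  Item 0.82 -> new Bin 7
  Item 0.83 -> new Bin 8
Total bins used = 8

8
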